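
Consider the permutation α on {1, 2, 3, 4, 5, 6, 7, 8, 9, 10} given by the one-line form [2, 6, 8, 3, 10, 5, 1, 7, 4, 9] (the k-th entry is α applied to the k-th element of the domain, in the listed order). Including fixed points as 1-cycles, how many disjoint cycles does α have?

1

The cycle decomposition is (1, 2, 6, 5, 10, 9, 4, 3, 8, 7), which has 1 cycle (counting 1-cycles).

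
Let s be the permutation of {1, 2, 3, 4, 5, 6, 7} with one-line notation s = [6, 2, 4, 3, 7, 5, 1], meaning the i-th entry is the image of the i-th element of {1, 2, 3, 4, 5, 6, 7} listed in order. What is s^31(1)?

Tracing 1 → 6 → … returns to 1 after 4 steps, so 1 lies in a 4-cycle (1, 6, 5, 7).
Powers repeat with period 4 on this cycle, and 31 mod 4 = 3, so s^31(1) = s^3(1).
Stepping 3 places around the cycle: 1 → 6 → 5 → 7.

7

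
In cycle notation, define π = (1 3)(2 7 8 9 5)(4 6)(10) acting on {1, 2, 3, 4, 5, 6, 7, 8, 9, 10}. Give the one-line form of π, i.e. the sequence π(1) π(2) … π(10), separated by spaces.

3 7 1 6 2 4 8 9 5 10

Each element maps to the next entry in its cycle (wrapping to the front): 1→3, 2→7, 3→1, 4→6, 5→2, 6→4, 7→8, 8→9, 9→5, 10→10.
Listing these in domain order gives 3 7 1 6 2 4 8 9 5 10.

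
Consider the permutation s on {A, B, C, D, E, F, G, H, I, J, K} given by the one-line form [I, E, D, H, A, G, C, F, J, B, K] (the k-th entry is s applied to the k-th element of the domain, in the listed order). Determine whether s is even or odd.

In disjoint-cycle form the cycle lengths are 5, 5, 1.
A cycle of length ℓ contributes ℓ−1 transpositions, so s is a product of 4 + 4 = 8 transpositions — even.

even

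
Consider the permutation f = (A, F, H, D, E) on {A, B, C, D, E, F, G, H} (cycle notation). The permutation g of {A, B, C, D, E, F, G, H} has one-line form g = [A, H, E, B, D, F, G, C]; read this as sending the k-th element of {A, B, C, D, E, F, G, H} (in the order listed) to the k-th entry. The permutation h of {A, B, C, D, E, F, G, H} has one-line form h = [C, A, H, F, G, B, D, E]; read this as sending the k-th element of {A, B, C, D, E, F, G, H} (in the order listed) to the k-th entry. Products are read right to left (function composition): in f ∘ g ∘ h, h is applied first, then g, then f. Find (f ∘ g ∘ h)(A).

A

Chase A: h(A) = C; g(C) = E; f(E) = A. Hence (f ∘ g ∘ h)(A) = A.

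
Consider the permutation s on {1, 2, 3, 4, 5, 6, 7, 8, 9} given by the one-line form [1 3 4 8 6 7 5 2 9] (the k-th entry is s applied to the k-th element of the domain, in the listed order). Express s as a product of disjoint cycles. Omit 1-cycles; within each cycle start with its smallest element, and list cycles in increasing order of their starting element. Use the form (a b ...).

Start at 2 and follow images: 2 → 3 → 4 → 8 → 2, giving the cycle (2 3 4 8).
Continuing from each remaining unvisited element yields (2 3 4 8)(5 6 7).

(2 3 4 8)(5 6 7)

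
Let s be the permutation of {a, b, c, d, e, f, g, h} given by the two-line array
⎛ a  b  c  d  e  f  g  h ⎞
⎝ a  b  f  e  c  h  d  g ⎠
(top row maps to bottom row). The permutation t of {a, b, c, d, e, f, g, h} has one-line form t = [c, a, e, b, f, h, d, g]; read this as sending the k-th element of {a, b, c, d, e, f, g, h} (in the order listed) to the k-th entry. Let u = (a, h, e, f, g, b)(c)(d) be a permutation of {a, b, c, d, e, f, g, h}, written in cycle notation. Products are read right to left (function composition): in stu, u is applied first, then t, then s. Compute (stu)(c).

c

Apply the permutations in order: u(c) = c, then t(c) = e, then s(e) = c. So (stu)(c) = c.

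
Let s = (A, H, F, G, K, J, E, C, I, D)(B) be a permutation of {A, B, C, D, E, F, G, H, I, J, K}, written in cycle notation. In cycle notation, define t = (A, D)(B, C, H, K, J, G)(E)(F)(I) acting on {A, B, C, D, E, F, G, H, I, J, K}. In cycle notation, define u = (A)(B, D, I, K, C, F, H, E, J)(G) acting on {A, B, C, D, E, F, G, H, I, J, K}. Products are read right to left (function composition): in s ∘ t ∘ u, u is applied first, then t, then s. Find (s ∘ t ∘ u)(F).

J

(s ∘ t ∘ u)(F) = s(t(u(F))). u(F) = H, then t(H) = K, then s(K) = J, so the result is J.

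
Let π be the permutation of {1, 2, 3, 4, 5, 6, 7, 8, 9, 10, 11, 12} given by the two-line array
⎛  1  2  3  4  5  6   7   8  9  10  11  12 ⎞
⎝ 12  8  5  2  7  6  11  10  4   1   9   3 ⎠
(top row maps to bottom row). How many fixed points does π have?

The fixed points (elements with π(x) = x) are {6}, so there is 1.

1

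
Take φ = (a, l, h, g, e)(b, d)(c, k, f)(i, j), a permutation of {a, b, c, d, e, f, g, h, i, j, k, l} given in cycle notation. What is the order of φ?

The cycle type of φ is (5, 3, 2, 2).
The order is lcm(5, 3, 2, 2) = 30.

30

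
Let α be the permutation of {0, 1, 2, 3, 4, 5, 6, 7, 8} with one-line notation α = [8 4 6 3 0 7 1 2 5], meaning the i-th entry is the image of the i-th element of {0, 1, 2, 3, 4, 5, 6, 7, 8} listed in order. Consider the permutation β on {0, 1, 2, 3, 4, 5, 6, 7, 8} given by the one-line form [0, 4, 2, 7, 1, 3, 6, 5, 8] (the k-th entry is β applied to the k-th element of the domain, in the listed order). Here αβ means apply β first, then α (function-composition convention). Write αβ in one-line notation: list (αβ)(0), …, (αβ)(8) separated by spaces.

For each element, apply β then α: 0 → 0 → 8; 1 → 4 → 0; 2 → 2 → 6; 3 → 7 → 2; 4 → 1 → 4; 5 → 3 → 3; 6 → 6 → 1; 7 → 5 → 7; 8 → 8 → 5.
So αβ in one-line form is 8 0 6 2 4 3 1 7 5.

8 0 6 2 4 3 1 7 5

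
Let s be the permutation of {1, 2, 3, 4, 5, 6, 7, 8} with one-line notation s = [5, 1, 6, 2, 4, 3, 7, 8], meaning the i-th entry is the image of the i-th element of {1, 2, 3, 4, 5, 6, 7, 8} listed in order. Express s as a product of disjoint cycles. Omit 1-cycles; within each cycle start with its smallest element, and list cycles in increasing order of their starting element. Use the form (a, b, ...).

(1, 5, 4, 2)(3, 6)

From 1: 1 → 5 → 4 → 2 → 1, closing the cycle (1, 5, 4, 2).
Repeating from the next unused element and collecting all non-trivial cycles gives (1, 5, 4, 2)(3, 6).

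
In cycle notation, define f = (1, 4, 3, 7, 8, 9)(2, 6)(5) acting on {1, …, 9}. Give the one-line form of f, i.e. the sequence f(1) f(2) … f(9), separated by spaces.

Each element maps to the next entry in its cycle (wrapping to the front): 1↦4, 2↦6, 3↦7, 4↦3, 5↦5, 6↦2, 7↦8, 8↦9, 9↦1.
Listing these in domain order gives 4 6 7 3 5 2 8 9 1.

4 6 7 3 5 2 8 9 1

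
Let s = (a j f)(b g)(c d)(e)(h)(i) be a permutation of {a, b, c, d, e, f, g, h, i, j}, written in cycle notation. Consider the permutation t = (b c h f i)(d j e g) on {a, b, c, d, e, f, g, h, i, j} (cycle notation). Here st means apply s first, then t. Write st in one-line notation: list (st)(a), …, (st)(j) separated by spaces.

(st)(x) = t(s(x)). Computing each image: t(s(a)) = t(j) = e, t(s(b)) = t(g) = d, t(s(c)) = t(d) = j, t(s(d)) = t(c) = h, t(s(e)) = t(e) = g, t(s(f)) = t(a) = a, t(s(g)) = t(b) = c, t(s(h)) = t(h) = f, t(s(i)) = t(i) = b, t(s(j)) = t(f) = i.
Hence st = [e d j h g a c f b i].

e d j h g a c f b i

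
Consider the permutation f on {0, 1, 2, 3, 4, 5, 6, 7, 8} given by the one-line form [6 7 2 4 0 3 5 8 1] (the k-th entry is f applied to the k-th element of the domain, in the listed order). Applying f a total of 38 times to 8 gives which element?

7

Tracing 8 → 1 → … returns to 8 after 3 steps, so 8 lies in a 3-cycle (1 7 8).
Powers repeat with period 3 on this cycle, and 38 mod 3 = 2, so f^38(8) = f^2(8).
Advancing 2 steps from 8: 8 → 1 → 7.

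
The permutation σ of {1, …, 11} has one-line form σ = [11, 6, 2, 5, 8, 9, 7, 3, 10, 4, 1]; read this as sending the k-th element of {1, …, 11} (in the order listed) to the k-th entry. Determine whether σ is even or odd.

even

In disjoint-cycle form the cycle lengths are 8, 2, 1.
A cycle is odd iff its length is even; σ has 2 even-length cycles, so sgn(σ) = (−1)^2 and σ is even.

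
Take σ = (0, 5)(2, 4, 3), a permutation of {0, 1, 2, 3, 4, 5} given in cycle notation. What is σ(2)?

2 appears in (2, 4, 3); the next entry (wrapping around) is 4.

4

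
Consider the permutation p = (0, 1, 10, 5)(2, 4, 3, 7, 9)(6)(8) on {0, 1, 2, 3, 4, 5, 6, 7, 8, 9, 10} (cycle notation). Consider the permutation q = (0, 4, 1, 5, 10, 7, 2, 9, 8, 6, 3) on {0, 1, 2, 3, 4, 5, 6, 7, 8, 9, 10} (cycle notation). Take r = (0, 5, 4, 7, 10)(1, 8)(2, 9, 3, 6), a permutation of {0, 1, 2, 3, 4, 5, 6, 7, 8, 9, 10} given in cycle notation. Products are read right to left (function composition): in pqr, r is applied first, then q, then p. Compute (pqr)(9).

Apply the permutations in order: r(9) = 3, then q(3) = 0, then p(0) = 1. So (pqr)(9) = 1.

1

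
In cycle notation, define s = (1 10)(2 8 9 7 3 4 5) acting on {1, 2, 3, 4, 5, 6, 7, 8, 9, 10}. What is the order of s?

14

The cycle type of s is (7, 2, 1).
The order is lcm(7, 2) = 14.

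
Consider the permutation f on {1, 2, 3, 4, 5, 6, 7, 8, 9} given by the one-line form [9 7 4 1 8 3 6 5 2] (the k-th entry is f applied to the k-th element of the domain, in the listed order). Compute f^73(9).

Tracing 9 → 2 → … returns to 9 after 7 steps, so 9 lies in a 7-cycle (1, 9, 2, 7, 6, 3, 4).
Powers repeat with period 7 on this cycle, and 73 mod 7 = 3, so f^73(9) = f^3(9).
Advancing 3 steps from 9: 9 → 2 → 7 → 6.

6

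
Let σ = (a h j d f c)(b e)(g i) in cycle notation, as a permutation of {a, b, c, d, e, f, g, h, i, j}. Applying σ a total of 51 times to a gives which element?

d

a lies in the 6-cycle (a h j d f c).
Powers repeat with period 6 on this cycle, and 51 mod 6 = 3, so σ^51(a) = σ^3(a).
Stepping 3 places around the cycle: a → h → j → d.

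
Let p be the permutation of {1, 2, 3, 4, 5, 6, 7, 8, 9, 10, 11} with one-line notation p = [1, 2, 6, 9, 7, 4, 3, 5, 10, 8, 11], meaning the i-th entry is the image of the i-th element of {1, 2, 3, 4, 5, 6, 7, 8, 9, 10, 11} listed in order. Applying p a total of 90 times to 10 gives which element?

Tracing 10 → 8 → … returns to 10 after 8 steps, so 10 lies in an 8-cycle (3 6 4 9 10 8 5 7).
Powers repeat with period 8 on this cycle, and 90 mod 8 = 2, so p^90(10) = p^2(10).
Stepping 2 places around the cycle: 10 → 8 → 5.

5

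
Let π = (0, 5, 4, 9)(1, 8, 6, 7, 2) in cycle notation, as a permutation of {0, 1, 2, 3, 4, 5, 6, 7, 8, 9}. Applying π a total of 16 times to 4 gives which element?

4 lies in the 4-cycle (0, 5, 4, 9).
On a 4-cycle, π^4 is the identity, so π^16 = π^0 there (16 ≡ 0 mod 4).
So π^16(4) = 4.

4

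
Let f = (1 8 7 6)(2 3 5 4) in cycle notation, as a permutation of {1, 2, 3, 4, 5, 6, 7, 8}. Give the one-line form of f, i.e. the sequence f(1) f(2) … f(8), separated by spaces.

Image by image: 1→8, 2→3, 3→5, 4→2, 5→4, 6→1, 7→6, 8→7.
So the one-line form is 8 3 5 2 4 1 6 7.

8 3 5 2 4 1 6 7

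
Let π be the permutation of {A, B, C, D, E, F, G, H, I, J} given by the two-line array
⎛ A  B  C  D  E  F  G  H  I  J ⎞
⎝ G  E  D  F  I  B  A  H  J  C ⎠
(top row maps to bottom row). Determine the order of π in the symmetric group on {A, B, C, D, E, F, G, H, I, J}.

14

The disjoint-cycle form of π has cycle lengths 7, 2, 1.
The order of π is the least common multiple of its cycle lengths: lcm(7, 2) = 14.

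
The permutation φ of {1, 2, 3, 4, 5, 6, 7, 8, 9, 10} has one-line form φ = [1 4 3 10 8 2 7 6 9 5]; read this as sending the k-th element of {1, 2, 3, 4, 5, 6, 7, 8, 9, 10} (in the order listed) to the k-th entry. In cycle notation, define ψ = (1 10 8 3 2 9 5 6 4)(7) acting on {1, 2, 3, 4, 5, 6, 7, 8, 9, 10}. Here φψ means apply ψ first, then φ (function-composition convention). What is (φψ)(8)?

3

ψ(8) = 3, then φ(3) = 3; composing gives (φψ)(8) = 3.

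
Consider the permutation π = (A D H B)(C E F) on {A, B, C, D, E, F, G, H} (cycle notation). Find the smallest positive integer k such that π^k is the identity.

12

The cycle type of π is (4, 3, 1).
The order is lcm(4, 3) = 12.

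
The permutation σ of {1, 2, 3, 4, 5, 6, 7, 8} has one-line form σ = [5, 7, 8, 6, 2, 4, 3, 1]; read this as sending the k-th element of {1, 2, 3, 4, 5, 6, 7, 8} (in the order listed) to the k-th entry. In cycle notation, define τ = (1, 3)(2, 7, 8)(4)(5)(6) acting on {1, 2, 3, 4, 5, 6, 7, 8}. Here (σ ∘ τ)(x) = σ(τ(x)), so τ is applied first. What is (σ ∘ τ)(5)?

2

τ(5) = 5, then σ(5) = 2; composing gives (σ ∘ τ)(5) = 2.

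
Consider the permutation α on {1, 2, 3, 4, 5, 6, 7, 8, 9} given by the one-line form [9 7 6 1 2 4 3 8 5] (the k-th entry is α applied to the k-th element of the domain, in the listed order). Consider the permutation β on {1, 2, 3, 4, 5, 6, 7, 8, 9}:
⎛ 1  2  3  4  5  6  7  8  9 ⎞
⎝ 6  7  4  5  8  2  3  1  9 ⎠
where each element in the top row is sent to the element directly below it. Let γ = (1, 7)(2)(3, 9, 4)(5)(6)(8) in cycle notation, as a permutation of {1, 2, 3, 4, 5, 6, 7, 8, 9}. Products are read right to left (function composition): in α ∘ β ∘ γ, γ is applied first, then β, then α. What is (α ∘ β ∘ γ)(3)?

Chase 3: γ(3) = 9; β(9) = 9; α(9) = 5. Hence (α ∘ β ∘ γ)(3) = 5.

5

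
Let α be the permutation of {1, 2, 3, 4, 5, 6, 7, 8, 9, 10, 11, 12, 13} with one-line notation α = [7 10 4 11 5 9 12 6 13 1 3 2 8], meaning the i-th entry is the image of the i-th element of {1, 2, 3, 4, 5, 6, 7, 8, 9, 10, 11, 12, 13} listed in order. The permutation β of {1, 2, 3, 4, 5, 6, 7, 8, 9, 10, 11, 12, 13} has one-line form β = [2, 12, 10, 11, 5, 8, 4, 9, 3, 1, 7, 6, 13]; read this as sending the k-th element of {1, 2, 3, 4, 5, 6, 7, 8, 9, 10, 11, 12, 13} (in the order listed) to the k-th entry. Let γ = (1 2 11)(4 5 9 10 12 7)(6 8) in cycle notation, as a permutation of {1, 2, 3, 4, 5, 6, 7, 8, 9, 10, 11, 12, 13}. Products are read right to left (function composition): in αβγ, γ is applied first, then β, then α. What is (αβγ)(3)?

1

(αβγ)(3) = α(β(γ(3))). γ(3) = 3, then β(3) = 10, then α(10) = 1, so the result is 1.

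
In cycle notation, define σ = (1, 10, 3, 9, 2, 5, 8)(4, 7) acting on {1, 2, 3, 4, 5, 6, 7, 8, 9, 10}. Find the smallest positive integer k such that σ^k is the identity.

The cycle type of σ is (7, 2, 1).
The order is lcm(7, 2) = 14.

14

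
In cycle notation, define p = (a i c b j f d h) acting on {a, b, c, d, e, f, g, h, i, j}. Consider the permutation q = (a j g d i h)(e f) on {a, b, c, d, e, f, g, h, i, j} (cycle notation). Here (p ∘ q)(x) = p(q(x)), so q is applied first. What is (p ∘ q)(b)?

j

First apply q: q(b) = b, then p(b) = j. Thus (p ∘ q)(b) = j.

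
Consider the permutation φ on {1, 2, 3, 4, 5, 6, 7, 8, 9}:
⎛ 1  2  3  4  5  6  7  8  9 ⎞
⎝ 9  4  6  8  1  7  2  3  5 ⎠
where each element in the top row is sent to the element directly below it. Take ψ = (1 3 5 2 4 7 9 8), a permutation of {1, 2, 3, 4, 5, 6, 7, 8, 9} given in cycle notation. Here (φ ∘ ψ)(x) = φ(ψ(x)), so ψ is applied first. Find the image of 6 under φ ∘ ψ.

ψ(6) = 6, then φ(6) = 7; composing gives (φ ∘ ψ)(6) = 7.

7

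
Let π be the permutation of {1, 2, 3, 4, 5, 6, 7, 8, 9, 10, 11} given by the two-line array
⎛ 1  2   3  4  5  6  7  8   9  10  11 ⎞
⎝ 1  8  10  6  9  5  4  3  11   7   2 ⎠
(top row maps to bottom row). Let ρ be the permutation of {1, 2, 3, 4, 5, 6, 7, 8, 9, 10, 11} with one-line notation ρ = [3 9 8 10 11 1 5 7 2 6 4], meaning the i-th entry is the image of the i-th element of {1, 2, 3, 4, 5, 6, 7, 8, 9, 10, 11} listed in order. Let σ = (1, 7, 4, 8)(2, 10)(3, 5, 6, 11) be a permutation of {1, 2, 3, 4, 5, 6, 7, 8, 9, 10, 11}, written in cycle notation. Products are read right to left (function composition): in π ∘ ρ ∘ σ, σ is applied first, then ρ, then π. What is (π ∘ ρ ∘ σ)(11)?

3

Apply the permutations in order: σ(11) = 3, then ρ(3) = 8, then π(8) = 3. So (π ∘ ρ ∘ σ)(11) = 3.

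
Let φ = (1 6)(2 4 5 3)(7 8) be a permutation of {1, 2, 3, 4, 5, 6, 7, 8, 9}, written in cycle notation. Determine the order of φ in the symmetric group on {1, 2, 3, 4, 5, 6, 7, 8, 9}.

The disjoint cycles have lengths 4, 2, 2, 1.
The order is lcm(4, 2, 2) = 4.

4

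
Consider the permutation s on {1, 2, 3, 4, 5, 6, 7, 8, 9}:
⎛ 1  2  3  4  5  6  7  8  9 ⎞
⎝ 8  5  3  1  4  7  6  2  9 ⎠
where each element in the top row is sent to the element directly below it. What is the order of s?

The disjoint-cycle form of s has cycle lengths 5, 2, 1, 1.
The order is lcm(5, 2) = 10.

10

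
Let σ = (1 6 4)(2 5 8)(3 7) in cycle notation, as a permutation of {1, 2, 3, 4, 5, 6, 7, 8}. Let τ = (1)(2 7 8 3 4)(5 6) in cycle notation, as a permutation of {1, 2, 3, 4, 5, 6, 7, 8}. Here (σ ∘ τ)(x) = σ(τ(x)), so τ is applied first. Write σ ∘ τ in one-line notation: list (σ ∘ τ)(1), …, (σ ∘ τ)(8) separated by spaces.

(σ ∘ τ)(x) = σ(τ(x)). Computing each image: σ(τ(1)) = σ(1) = 6, σ(τ(2)) = σ(7) = 3, σ(τ(3)) = σ(4) = 1, σ(τ(4)) = σ(2) = 5, σ(τ(5)) = σ(6) = 4, σ(τ(6)) = σ(5) = 8, σ(τ(7)) = σ(8) = 2, σ(τ(8)) = σ(3) = 7.
Hence σ ∘ τ = [6 3 1 5 4 8 2 7].

6 3 1 5 4 8 2 7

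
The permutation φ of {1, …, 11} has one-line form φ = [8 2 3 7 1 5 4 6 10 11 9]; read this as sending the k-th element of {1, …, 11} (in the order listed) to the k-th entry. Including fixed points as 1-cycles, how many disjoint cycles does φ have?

The cycle decomposition is (1 8 6 5)(2)(3)(4 7)(9 10 11), which has 5 cycles (counting 1-cycles).

5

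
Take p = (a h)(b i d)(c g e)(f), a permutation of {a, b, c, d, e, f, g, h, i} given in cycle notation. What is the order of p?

The disjoint cycles have lengths 3, 3, 2, 1.
Since disjoint cycles commute, ord(p) = lcm(3, 3, 2) = 6.

6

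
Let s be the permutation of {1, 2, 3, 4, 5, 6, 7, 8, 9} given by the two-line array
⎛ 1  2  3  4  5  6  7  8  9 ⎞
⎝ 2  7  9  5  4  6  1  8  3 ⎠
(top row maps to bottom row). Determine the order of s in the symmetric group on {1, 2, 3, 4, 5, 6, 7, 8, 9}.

Decomposing into disjoint cycles gives cycle lengths 3, 2, 2, 1, 1.
Since disjoint cycles commute, ord(s) = lcm(3, 2, 2) = 6.

6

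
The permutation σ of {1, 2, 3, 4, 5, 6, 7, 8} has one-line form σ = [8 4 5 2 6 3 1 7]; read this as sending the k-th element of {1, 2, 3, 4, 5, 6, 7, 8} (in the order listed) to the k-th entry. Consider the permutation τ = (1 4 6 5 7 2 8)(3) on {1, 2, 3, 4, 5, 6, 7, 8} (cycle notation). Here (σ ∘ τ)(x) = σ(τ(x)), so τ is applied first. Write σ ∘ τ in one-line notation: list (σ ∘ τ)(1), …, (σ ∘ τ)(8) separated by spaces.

(σ ∘ τ)(x) = σ(τ(x)). Computing each image: σ(τ(1)) = σ(4) = 2, σ(τ(2)) = σ(8) = 7, σ(τ(3)) = σ(3) = 5, σ(τ(4)) = σ(6) = 3, σ(τ(5)) = σ(7) = 1, σ(τ(6)) = σ(5) = 6, σ(τ(7)) = σ(2) = 4, σ(τ(8)) = σ(1) = 8.
Hence σ ∘ τ = [2 7 5 3 1 6 4 8].

2 7 5 3 1 6 4 8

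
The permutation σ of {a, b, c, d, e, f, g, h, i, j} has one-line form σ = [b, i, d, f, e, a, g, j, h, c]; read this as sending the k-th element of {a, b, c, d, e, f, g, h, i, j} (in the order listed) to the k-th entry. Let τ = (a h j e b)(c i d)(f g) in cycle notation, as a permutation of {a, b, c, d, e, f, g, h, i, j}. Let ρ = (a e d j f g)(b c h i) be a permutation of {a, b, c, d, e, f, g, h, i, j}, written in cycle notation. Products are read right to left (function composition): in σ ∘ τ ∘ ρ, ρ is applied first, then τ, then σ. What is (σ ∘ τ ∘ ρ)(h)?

Apply the permutations in order: ρ(h) = i, then τ(i) = d, then σ(d) = f. So (σ ∘ τ ∘ ρ)(h) = f.

f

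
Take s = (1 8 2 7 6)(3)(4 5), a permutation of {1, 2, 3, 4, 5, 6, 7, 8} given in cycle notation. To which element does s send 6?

In the cycle (1 8 2 7 6), 6 is followed by 1, so s(6) = 1.

1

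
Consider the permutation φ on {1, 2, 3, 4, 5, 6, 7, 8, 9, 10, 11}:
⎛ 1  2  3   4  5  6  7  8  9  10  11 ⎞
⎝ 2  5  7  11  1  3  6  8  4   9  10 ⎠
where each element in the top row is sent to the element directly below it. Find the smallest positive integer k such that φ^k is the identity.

Decomposing into disjoint cycles gives cycle lengths 4, 3, 3, 1.
The order is lcm(4, 3, 3) = 12.

12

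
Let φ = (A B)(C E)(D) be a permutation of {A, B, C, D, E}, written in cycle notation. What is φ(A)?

A appears in (A B); the next entry (wrapping around) is B.

B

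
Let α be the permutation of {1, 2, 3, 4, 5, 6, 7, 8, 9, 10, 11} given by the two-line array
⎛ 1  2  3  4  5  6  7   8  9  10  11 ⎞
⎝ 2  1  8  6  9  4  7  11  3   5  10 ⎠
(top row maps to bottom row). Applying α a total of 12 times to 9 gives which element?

Tracing 9 → 3 → … returns to 9 after 6 steps, so 9 lies in a 6-cycle (3, 8, 11, 10, 5, 9).
Powers repeat with period 6 on this cycle, and 12 mod 6 = 0, so α^12(9) = α^0(9).
So α^12(9) = 9.

9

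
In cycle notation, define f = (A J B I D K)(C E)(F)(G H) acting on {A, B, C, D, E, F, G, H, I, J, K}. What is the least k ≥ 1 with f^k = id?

6

The disjoint cycles have lengths 6, 2, 2, 1.
The order is lcm(6, 2, 2) = 6.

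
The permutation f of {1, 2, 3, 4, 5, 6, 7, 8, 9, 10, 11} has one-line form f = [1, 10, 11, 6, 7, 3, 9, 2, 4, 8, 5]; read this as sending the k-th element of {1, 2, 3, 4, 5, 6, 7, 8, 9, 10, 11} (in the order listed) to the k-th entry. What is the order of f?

Writing f as disjoint cycles, the cycle lengths are 7, 3, 1.
The order of f is the least common multiple of its cycle lengths: lcm(7, 3) = 21.

21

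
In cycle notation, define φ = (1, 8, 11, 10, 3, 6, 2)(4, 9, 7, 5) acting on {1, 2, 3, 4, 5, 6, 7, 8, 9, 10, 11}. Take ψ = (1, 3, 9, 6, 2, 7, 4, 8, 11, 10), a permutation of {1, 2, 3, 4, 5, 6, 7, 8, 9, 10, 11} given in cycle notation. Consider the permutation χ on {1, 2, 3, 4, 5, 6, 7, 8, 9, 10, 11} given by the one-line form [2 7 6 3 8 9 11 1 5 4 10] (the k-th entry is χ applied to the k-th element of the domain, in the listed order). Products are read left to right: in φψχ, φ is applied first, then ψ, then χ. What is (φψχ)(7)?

8

Chase 7: φ(7) = 5; ψ(5) = 5; χ(5) = 8. Hence (φψχ)(7) = 8.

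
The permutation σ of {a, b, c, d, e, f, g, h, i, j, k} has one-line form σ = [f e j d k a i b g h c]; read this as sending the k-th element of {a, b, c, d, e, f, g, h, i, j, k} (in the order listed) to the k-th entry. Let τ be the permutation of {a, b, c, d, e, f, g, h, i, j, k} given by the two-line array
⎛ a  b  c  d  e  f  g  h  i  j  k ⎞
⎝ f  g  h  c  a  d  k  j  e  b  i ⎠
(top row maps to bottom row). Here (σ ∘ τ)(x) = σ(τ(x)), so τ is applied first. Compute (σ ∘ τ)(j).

First apply τ: τ(j) = b, then σ(b) = e. Thus (σ ∘ τ)(j) = e.

e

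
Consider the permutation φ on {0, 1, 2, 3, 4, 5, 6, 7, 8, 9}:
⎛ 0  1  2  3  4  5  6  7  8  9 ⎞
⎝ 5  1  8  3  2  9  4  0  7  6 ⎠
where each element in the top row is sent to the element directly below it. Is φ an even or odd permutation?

In disjoint-cycle form the cycle lengths are 8, 1, 1.
A cycle of length ℓ contributes ℓ−1 transpositions, so φ is a product of 7 transpositions — odd.

odd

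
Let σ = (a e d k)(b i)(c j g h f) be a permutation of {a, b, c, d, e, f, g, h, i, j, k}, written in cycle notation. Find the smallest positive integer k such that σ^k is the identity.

The disjoint cycles have lengths 5, 4, 2.
The order of σ is the least common multiple of its cycle lengths: lcm(5, 4, 2) = 20.

20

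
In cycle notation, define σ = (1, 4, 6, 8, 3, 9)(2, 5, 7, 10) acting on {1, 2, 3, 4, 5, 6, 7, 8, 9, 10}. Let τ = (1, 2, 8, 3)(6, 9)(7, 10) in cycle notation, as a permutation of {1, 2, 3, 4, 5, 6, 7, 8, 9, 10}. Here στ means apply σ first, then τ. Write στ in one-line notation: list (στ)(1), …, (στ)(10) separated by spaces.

Chase each element through σ then τ: 1 → 4 → 4; 2 → 5 → 5; 3 → 9 → 6; 4 → 6 → 9; 5 → 7 → 10; 6 → 8 → 3; 7 → 10 → 7; 8 → 3 → 1; 9 → 1 → 2; 10 → 2 → 8.
So στ in one-line form is 4 5 6 9 10 3 7 1 2 8.

4 5 6 9 10 3 7 1 2 8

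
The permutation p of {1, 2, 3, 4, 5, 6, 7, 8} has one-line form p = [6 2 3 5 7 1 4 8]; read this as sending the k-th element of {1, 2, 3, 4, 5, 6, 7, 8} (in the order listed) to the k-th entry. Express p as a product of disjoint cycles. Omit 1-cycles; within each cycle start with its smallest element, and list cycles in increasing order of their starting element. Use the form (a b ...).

From 1: 1 → 6 → 1, closing the cycle (1 6).
Continuing from each remaining unvisited element yields (1 6)(4 5 7).

(1 6)(4 5 7)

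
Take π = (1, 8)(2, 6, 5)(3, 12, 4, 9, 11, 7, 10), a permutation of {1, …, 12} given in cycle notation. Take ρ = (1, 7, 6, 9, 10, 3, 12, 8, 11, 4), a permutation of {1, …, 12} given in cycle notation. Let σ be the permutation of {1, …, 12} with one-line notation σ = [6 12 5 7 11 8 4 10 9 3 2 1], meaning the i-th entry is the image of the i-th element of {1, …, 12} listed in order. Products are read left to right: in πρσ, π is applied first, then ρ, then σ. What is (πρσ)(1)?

Apply the permutations in order: π(1) = 8, then ρ(8) = 11, then σ(11) = 2. So (πρσ)(1) = 2.

2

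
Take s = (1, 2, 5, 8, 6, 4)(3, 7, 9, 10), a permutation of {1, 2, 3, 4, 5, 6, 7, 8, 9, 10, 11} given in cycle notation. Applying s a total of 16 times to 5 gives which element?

5 lies in the 6-cycle (1, 2, 5, 8, 6, 4).
Since the cycle has length 6, s^16 acts on it the same as s^4 (16 mod 6 = 4).
Advancing 4 steps from 5: 5 → 8 → 6 → 4 → 1.

1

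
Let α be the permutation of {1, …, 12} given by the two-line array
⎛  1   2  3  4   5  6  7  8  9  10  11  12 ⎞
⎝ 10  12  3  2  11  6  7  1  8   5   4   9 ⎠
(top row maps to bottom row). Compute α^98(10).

Tracing 10 → 5 → … returns to 10 after 9 steps, so 10 lies in a 9-cycle (1, 10, 5, 11, 4, 2, 12, 9, 8).
Powers repeat with period 9 on this cycle, and 98 mod 9 = 8, so α^98(10) = α^8(10).
Advancing 8 steps from 10: 10 → 5 → 11 → 4 → 2 → 12 → 9 → 8 → 1.

1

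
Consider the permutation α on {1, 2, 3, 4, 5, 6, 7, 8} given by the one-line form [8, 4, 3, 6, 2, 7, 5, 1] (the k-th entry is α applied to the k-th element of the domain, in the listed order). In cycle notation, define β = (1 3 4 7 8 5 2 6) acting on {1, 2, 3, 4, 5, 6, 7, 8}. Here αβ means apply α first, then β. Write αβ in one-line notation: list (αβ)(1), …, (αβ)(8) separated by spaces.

Chase each element through α then β: 1 → 8 → 5; 2 → 4 → 7; 3 → 3 → 4; 4 → 6 → 1; 5 → 2 → 6; 6 → 7 → 8; 7 → 5 → 2; 8 → 1 → 3.
Collecting the images, αβ = [5 7 4 1 6 8 2 3].

5 7 4 1 6 8 2 3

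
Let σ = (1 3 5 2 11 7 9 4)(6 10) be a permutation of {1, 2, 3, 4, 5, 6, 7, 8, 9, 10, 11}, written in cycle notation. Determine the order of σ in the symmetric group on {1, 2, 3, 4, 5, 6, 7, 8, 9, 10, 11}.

The disjoint cycles have lengths 8, 2, 1.
The order of σ is the least common multiple of its cycle lengths: lcm(8, 2) = 8.

8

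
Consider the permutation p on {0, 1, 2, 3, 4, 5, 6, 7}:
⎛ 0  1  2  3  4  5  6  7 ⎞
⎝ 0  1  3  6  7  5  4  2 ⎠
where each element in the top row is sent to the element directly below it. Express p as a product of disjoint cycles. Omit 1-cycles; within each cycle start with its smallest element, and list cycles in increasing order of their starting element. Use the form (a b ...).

Start at 2 and follow images: 2 → 3 → 6 → 4 → 7 → 2, giving the cycle (2 3 6 4 7).
Continuing from each remaining unvisited element yields (2 3 6 4 7).

(2 3 6 4 7)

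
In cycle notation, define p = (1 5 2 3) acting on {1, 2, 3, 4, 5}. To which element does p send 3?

1

Within (1 5 2 3), 3 ↦ 1.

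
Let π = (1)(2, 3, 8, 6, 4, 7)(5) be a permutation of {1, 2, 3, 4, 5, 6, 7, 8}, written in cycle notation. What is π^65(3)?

3 lies in the 6-cycle (2, 3, 8, 6, 4, 7).
On a 6-cycle, π^6 is the identity, so π^65 = π^5 there (65 ≡ 5 mod 6).
Stepping 5 places around the cycle: 3 → 8 → 6 → 4 → 7 → 2.

2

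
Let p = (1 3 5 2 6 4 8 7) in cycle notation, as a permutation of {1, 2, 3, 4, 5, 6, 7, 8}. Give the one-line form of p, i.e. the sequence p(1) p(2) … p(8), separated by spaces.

3 6 5 8 2 4 1 7

Reading each image from the cycles: 1↦3, 2↦6, 3↦5, 4↦8, 5↦2, 6↦4, 7↦1, 8↦7.
Listing these in domain order gives 3 6 5 8 2 4 1 7.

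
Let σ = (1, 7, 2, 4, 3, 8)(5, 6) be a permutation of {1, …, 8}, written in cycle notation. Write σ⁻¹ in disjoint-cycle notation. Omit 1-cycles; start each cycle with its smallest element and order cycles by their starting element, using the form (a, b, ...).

The inverse reverses each cycle.
After reversing and putting each cycle's least element first, σ⁻¹ = (1, 8, 3, 4, 2, 7)(5, 6).

(1, 8, 3, 4, 2, 7)(5, 6)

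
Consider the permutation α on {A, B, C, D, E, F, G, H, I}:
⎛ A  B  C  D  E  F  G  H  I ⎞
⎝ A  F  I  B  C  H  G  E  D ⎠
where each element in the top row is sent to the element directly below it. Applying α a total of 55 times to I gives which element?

Tracing I → D → … returns to I after 7 steps, so I lies in a 7-cycle (B F H E C I D).
Powers repeat with period 7 on this cycle, and 55 mod 7 = 6, so α^55(I) = α^6(I).
Stepping 6 places around the cycle: I → D → B → F → H → E → C.

C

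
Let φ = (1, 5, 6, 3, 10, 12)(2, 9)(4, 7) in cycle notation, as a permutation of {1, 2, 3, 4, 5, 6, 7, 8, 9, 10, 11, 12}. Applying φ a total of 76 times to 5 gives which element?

5 lies in the 6-cycle (1, 5, 6, 3, 10, 12).
Since the cycle has length 6, φ^76 acts on it the same as φ^4 (76 mod 6 = 4).
Advancing 4 steps from 5: 5 → 6 → 3 → 10 → 12.

12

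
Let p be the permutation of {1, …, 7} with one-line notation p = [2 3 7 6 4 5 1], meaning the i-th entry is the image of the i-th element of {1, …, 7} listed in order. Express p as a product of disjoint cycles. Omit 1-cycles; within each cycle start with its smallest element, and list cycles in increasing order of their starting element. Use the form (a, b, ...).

Iterating p from 1 gives 1 → 2 → 3 → 7 → 1; that is the 4-cycle (1, 2, 3, 7).
Continuing from each remaining unvisited element yields (1, 2, 3, 7)(4, 6, 5).

(1, 2, 3, 7)(4, 6, 5)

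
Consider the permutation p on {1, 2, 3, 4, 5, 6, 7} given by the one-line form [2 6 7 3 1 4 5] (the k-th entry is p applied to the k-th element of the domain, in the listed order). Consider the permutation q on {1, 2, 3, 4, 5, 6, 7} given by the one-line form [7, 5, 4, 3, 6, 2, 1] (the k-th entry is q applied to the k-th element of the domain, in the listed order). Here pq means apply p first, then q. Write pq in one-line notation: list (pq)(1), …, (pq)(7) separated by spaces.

For each element, apply p then q: 1 → 2 → 5; 2 → 6 → 2; 3 → 7 → 1; 4 → 3 → 4; 5 → 1 → 7; 6 → 4 → 3; 7 → 5 → 6.
Collecting the images, pq = [5 2 1 4 7 3 6].

5 2 1 4 7 3 6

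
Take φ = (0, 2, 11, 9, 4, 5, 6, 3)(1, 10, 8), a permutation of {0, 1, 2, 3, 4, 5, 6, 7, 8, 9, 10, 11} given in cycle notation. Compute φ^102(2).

2 lies in the 8-cycle (0, 2, 11, 9, 4, 5, 6, 3).
On an 8-cycle, φ^8 is the identity, so φ^102 = φ^6 there (102 ≡ 6 mod 8).
Stepping 6 places around the cycle: 2 → 11 → 9 → 4 → 5 → 6 → 3.

3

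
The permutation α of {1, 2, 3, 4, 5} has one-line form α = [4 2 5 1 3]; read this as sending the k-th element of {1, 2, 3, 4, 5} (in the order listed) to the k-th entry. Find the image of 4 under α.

4 is element number 4 of the domain, and entry number 4 of the one-line form is 1, so α(4) = 1.

1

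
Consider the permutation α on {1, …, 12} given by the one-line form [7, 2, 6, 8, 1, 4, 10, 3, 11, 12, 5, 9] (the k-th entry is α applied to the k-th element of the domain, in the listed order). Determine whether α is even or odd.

In disjoint-cycle form the cycle lengths are 7, 4, 1.
A cycle is odd iff its length is even; α has 1 even-length cycle, so sgn(α) = (−1)^1 and α is odd.

odd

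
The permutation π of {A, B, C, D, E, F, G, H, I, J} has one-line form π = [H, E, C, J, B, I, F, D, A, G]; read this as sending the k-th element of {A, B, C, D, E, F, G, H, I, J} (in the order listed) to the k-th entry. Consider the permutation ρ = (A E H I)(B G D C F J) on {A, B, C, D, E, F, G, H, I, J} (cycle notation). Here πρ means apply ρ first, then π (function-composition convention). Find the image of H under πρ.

A

(πρ)(H) = π(ρ(H)). ρ(H) = I, then π(I) = A. So (πρ)(H) = A.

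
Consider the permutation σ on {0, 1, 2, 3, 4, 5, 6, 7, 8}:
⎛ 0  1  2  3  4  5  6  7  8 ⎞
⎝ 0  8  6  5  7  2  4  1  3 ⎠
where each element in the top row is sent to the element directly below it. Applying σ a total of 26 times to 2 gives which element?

Tracing 2 → 6 → … returns to 2 after 8 steps, so 2 lies in an 8-cycle (1, 8, 3, 5, 2, 6, 4, 7).
Powers repeat with period 8 on this cycle, and 26 mod 8 = 2, so σ^26(2) = σ^2(2).
Stepping 2 places around the cycle: 2 → 6 → 4.

4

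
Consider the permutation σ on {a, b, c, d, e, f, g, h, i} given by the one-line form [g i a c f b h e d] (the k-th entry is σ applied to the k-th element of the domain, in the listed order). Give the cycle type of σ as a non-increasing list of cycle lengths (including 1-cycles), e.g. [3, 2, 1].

[9]

The disjoint cycles are (a, g, h, e, f, b, i, d, c), with lengths 9 in non-increasing order.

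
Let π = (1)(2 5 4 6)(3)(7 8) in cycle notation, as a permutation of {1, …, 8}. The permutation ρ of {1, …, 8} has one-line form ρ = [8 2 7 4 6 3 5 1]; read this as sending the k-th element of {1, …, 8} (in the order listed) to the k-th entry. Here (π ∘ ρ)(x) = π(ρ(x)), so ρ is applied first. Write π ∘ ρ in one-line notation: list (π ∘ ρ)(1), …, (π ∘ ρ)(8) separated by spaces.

7 5 8 6 2 3 4 1

(π ∘ ρ)(x) = π(ρ(x)). Computing each image: π(ρ(1)) = π(8) = 7, π(ρ(2)) = π(2) = 5, π(ρ(3)) = π(7) = 8, π(ρ(4)) = π(4) = 6, π(ρ(5)) = π(6) = 2, π(ρ(6)) = π(3) = 3, π(ρ(7)) = π(5) = 4, π(ρ(8)) = π(1) = 1.
Hence π ∘ ρ = [7 5 8 6 2 3 4 1].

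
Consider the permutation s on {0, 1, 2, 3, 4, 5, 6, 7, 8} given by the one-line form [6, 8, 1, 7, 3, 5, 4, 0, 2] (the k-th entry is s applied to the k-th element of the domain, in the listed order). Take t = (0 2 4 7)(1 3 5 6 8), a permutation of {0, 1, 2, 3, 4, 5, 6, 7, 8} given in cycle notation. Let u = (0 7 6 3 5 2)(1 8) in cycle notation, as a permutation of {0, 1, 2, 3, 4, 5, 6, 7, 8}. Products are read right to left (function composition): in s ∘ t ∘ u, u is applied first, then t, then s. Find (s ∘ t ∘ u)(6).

(s ∘ t ∘ u)(6) = s(t(u(6))). u(6) = 3, then t(3) = 5, then s(5) = 5, so the result is 5.

5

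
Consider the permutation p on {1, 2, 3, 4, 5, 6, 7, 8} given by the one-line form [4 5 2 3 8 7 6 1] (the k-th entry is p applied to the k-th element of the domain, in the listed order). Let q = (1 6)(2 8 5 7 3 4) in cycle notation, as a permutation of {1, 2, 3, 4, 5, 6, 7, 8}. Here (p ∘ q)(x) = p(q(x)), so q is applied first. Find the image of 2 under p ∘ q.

1

(p ∘ q)(2) = p(q(2)). q(2) = 8, then p(8) = 1. So (p ∘ q)(2) = 1.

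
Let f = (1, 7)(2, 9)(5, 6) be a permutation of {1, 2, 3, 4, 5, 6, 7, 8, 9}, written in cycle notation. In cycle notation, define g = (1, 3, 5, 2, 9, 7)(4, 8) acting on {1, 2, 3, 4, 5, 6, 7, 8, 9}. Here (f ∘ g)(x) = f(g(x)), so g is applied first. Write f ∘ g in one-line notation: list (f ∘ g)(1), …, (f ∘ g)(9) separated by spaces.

(f ∘ g)(x) = f(g(x)). Computing each image: f(g(1)) = f(3) = 3, f(g(2)) = f(9) = 2, f(g(3)) = f(5) = 6, f(g(4)) = f(8) = 8, f(g(5)) = f(2) = 9, f(g(6)) = f(6) = 5, f(g(7)) = f(1) = 7, f(g(8)) = f(4) = 4, f(g(9)) = f(7) = 1.
Hence f ∘ g = [3 2 6 8 9 5 7 4 1].

3 2 6 8 9 5 7 4 1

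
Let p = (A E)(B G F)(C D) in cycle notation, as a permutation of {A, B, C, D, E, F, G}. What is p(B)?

B appears in (B G F); the next entry (wrapping around) is G.

G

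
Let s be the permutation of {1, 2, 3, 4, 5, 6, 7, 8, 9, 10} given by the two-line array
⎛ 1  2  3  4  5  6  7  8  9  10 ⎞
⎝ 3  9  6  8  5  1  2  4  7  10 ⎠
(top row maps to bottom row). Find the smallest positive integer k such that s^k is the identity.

6

Decomposing into disjoint cycles gives cycle lengths 3, 3, 2, 1, 1.
Since disjoint cycles commute, ord(s) = lcm(3, 3, 2) = 6.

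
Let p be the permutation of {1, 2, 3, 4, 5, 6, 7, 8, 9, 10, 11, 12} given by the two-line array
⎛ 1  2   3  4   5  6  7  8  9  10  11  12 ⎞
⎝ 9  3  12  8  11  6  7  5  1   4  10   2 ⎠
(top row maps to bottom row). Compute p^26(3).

Tracing 3 → 12 → … returns to 3 after 3 steps, so 3 lies in a 3-cycle (2 3 12).
Since the cycle has length 3, p^26 acts on it the same as p^2 (26 mod 3 = 2).
Advancing 2 steps from 3: 3 → 12 → 2.

2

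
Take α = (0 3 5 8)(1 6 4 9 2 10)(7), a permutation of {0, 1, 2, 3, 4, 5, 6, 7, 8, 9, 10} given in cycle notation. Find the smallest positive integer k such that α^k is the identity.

The cycle type of α is (6, 4, 1).
Since disjoint cycles commute, ord(α) = lcm(6, 4) = 12.

12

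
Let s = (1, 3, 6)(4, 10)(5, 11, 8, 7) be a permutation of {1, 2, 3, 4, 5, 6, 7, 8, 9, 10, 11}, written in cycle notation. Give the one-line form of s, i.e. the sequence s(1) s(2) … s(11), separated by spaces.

Image by image: 1↦3, 2↦2, 3↦6, 4↦10, 5↦11, 6↦1, 7↦5, 8↦7, 9↦9, 10↦4, 11↦8.
So the one-line form is 3 2 6 10 11 1 5 7 9 4 8.

3 2 6 10 11 1 5 7 9 4 8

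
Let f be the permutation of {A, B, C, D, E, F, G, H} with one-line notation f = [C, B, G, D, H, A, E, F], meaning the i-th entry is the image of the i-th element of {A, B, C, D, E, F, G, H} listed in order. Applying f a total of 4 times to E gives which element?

Tracing E → H → … returns to E after 6 steps, so E lies in a 6-cycle (A C G E H F).
Stepping 4 places around the cycle: E → H → F → A → C.

C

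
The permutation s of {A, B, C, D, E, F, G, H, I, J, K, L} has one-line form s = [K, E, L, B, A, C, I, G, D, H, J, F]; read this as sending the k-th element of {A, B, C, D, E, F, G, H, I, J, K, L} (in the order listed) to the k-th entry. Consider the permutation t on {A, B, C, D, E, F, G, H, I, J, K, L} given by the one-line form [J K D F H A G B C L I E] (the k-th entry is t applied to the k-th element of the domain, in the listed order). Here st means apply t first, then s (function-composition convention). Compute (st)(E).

t(E) = H, then s(H) = G; composing gives (st)(E) = G.

G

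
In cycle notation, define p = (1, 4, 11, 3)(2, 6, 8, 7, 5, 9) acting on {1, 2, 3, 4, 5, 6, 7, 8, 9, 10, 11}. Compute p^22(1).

1 lies in the 4-cycle (1, 4, 11, 3).
On a 4-cycle, p^4 is the identity, so p^22 = p^2 there (22 ≡ 2 mod 4).
Advancing 2 steps from 1: 1 → 4 → 11.

11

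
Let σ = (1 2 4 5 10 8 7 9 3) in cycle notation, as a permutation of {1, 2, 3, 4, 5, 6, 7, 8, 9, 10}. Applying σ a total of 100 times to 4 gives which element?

5

4 lies in the 9-cycle (1 2 4 5 10 8 7 9 3).
Since the cycle has length 9, σ^100 acts on it the same as σ^1 (100 mod 9 = 1).
Advancing 1 step from 4: 4 → 5.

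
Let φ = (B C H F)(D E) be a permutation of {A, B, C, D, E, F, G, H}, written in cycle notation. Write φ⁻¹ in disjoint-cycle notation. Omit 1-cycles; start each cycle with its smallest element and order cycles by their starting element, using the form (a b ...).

(B F H C)(D E)

The inverse reverses each cycle.
Reversing each cycle of φ and rotating so the smallest element leads gives (B F H C)(D E).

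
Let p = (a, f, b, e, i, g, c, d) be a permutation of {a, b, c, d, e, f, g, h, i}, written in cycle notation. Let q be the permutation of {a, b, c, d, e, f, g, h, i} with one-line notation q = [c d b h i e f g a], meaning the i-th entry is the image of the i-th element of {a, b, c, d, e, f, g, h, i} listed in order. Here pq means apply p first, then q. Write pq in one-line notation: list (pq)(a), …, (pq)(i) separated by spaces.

(pq)(x) = q(p(x)). Computing each image: q(p(a)) = q(f) = e, q(p(b)) = q(e) = i, q(p(c)) = q(d) = h, q(p(d)) = q(a) = c, q(p(e)) = q(i) = a, q(p(f)) = q(b) = d, q(p(g)) = q(c) = b, q(p(h)) = q(h) = g, q(p(i)) = q(g) = f.
Hence pq = [e i h c a d b g f].

e i h c a d b g f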